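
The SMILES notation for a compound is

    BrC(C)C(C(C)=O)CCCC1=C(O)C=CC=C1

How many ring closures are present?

1

In SMILES, each pair of matching ring-closure digits denotes one ring-closing bond; the number of such bonds equals the number of independent rings.
Ring-closure bonds here: 1.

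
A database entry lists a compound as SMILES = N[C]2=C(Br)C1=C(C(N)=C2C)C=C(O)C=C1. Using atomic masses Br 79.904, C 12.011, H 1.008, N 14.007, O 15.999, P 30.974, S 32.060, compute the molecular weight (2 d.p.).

267.13 g/mol

First, the molecular formula is C11H11BrN2O (counting implicit H from valence).
  Br: 1 × 79.904 = 79.904
  C: 11 × 12.011 = 132.121
  H: 11 × 1.008 = 11.088
  N: 2 × 14.007 = 28.014
  O: 1 × 15.999 = 15.999
Sum: 1×79.904 + 11×12.011 + 11×1.008 + 2×14.007 + 1×15.999 = 267.126 → 267.13 g/mol.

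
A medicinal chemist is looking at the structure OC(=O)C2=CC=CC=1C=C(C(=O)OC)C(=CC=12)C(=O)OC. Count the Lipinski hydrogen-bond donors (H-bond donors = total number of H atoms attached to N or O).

Donors: find every N or O and count the H atoms it carries.
  atom 1 (O): bond orders sum to 1 → 1 H
  atom 3 (O): bond orders sum to 2 → 0 H
  atom 12 (O): bond orders sum to 2 → 0 H
  atom 13 (O): bond orders sum to 2 → 0 H
  atom 19 (O): bond orders sum to 2 → 0 H
  atom 20 (O): bond orders sum to 2 → 0 H
Lipinski HBD = 1.

1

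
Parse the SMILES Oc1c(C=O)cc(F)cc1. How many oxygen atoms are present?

Scan the SMILES for O atoms (remember two-letter symbols like Cl and Br are single atoms).
Oxygen count: 2.

2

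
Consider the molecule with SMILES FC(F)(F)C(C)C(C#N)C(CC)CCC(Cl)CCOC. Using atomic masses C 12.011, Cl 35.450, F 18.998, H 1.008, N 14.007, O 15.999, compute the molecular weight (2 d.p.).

313.79 g/mol

First, the molecular formula is C14H23ClF3NO (counting implicit H from valence).
  C: 14 × 12.011 = 168.154
  Cl: 1 × 35.450 = 35.450
  F: 3 × 18.998 = 56.994
  H: 23 × 1.008 = 23.184
  N: 1 × 14.007 = 14.007
  O: 1 × 15.999 = 15.999
Sum: 14×12.011 + 1×35.450 + 3×18.998 + 23×1.008 + 1×14.007 + 1×15.999 = 313.788 → 313.79 g/mol.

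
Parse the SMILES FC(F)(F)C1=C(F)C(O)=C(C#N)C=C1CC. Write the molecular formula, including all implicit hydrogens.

C10H7F4NO

Walk through each heavy atom and fill implicit hydrogens from standard valence (C 4, N 3, O 2, S 2, halogen 1):
  atom 1: F (halogen, monovalent) → 0 H
  atom 2: C, bond orders sum to 4 (valence 4) → 0 H
  atom 3: F (halogen, monovalent) → 0 H
  atom 4: F (halogen, monovalent) → 0 H
  atom 5: C, bond orders sum to 4 (valence 4) → 0 H
  atom 6: C, bond orders sum to 4 (valence 4) → 0 H
  atom 7: F (halogen, monovalent) → 0 H
  atom 8: C, bond orders sum to 4 (valence 4) → 0 H
  atom 9: O, bond orders sum to 1 (valence 2) → 1 H
  atom 10: C, bond orders sum to 4 (valence 4) → 0 H
  atom 11: C, bond orders sum to 4 (valence 4) → 0 H
  atom 12: N, bond orders sum to 3 (valence 3) → 0 H
  atom 13: C, bond orders sum to 3 (valence 4) → 1 H
  atom 14: C, bond orders sum to 4 (valence 4) → 0 H
  atom 15: C, bond orders sum to 2 (valence 4) → 2 H
  atom 16: C, bond orders sum to 1 (valence 4) → 3 H
Totals → C:10, H:7, F:4, N:1, O:1.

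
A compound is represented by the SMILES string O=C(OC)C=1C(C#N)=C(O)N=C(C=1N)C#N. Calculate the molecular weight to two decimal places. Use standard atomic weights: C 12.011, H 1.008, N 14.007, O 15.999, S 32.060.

First, the molecular formula is C9H6N4O3 (counting implicit H from valence).
  C: 9 × 12.011 = 108.099
  H: 6 × 1.008 = 6.048
  N: 4 × 14.007 = 56.028
  O: 3 × 15.999 = 47.997
Sum: 9×12.011 + 6×1.008 + 4×14.007 + 3×15.999 = 218.172 → 218.17 g/mol.

218.17 g/mol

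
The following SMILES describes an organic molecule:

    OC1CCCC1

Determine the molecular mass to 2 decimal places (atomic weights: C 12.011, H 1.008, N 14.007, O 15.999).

86.13 g/mol

First, the molecular formula is C5H10O (counting implicit H from valence).
  C: 5 × 12.011 = 60.055
  H: 10 × 1.008 = 10.080
  O: 1 × 15.999 = 15.999
Sum: 5×12.011 + 10×1.008 + 1×15.999 = 86.134 → 86.13 g/mol.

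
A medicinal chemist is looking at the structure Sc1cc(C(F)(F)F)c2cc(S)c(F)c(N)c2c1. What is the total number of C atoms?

11

Count every carbon token in the SMILES (each C, including those in ring-closure positions and inside branches).
Carbon count: 11.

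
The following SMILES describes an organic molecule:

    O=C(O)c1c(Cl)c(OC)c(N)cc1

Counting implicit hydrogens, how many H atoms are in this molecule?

Walk through each heavy atom and fill implicit hydrogens from standard valence (C 4, N 3, O 2, S 2, halogen 1); for lowercase aromatic atoms, an aromatic c carries 1 H when it has two neighbours and 0 H with three, and aromatic n carries 0 H:
  atom 1: O, bond orders sum to 2 (valence 2) → 0 H
  atom 2: C, bond orders sum to 4 (valence 4) → 0 H
  atom 3: O, bond orders sum to 1 (valence 2) → 1 H
  atom 4: aromatic c, 3 neighbours → 0 H
  atom 5: aromatic c, 3 neighbours → 0 H
  atom 6: Cl (halogen, monovalent) → 0 H
  atom 7: aromatic c, 3 neighbours → 0 H
  atom 8: O, bond orders sum to 2 (valence 2) → 0 H
  atom 9: C, bond orders sum to 1 (valence 4) → 3 H
  atom 10: aromatic c, 3 neighbours → 0 H
  atom 11: N, bond orders sum to 1 (valence 3) → 2 H
  atom 12: aromatic c, 2 neighbours → 1 H
  atom 13: aromatic c, 2 neighbours → 1 H
Total hydrogens: 8.

8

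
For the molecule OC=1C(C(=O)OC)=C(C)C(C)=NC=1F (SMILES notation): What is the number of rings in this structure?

1

In SMILES, each pair of matching ring-closure digits denotes one ring-closing bond; the number of such bonds equals the number of independent rings.
Ring-closure bonds here: 1.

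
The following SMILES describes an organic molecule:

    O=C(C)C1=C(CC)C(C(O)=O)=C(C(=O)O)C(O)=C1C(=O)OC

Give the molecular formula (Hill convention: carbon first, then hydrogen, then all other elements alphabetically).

Walk through each heavy atom and fill implicit hydrogens from standard valence (C 4, N 3, O 2, S 2, halogen 1):
  atom 1: O, bond orders sum to 2 (valence 2) → 0 H
  atom 2: C, bond orders sum to 4 (valence 4) → 0 H
  atom 3: C, bond orders sum to 1 (valence 4) → 3 H
  atom 4: C, bond orders sum to 4 (valence 4) → 0 H
  atom 5: C, bond orders sum to 4 (valence 4) → 0 H
  atom 6: C, bond orders sum to 2 (valence 4) → 2 H
  atom 7: C, bond orders sum to 1 (valence 4) → 3 H
  atom 8: C, bond orders sum to 4 (valence 4) → 0 H
  atom 9: C, bond orders sum to 4 (valence 4) → 0 H
  atom 10: O, bond orders sum to 1 (valence 2) → 1 H
  atom 11: O, bond orders sum to 2 (valence 2) → 0 H
  atom 12: C, bond orders sum to 4 (valence 4) → 0 H
  atom 13: C, bond orders sum to 4 (valence 4) → 0 H
  atom 14: O, bond orders sum to 2 (valence 2) → 0 H
  atom 15: O, bond orders sum to 1 (valence 2) → 1 H
  atom 16: C, bond orders sum to 4 (valence 4) → 0 H
  atom 17: O, bond orders sum to 1 (valence 2) → 1 H
  atom 18: C, bond orders sum to 4 (valence 4) → 0 H
  atom 19: C, bond orders sum to 4 (valence 4) → 0 H
  atom 20: O, bond orders sum to 2 (valence 2) → 0 H
  atom 21: O, bond orders sum to 2 (valence 2) → 0 H
  atom 22: C, bond orders sum to 1 (valence 4) → 3 H
Totals → C:14, H:14, O:8.

C14H14O8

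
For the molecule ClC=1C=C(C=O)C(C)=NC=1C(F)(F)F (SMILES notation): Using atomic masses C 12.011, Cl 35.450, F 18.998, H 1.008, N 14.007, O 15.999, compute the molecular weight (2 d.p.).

223.58 g/mol

First, the molecular formula is C8H5ClF3NO (counting implicit H from valence).
  C: 8 × 12.011 = 96.088
  Cl: 1 × 35.450 = 35.450
  F: 3 × 18.998 = 56.994
  H: 5 × 1.008 = 5.040
  N: 1 × 14.007 = 14.007
  O: 1 × 15.999 = 15.999
Sum: 8×12.011 + 1×35.450 + 3×18.998 + 5×1.008 + 1×14.007 + 1×15.999 = 223.578 → 223.58 g/mol.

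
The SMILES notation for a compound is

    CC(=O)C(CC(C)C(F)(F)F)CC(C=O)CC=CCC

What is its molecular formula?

C15H23F3O2

Walk through each heavy atom and fill implicit hydrogens from standard valence (C 4, N 3, O 2, S 2, halogen 1):
  atom 1: C, bond orders sum to 1 (valence 4) → 3 H
  atom 2: C, bond orders sum to 4 (valence 4) → 0 H
  atom 3: O, bond orders sum to 2 (valence 2) → 0 H
  atom 4: C, bond orders sum to 3 (valence 4) → 1 H
  atom 5: C, bond orders sum to 2 (valence 4) → 2 H
  atom 6: C, bond orders sum to 3 (valence 4) → 1 H
  atom 7: C, bond orders sum to 1 (valence 4) → 3 H
  atom 8: C, bond orders sum to 4 (valence 4) → 0 H
  atom 9: F (halogen, monovalent) → 0 H
  atom 10: F (halogen, monovalent) → 0 H
  atom 11: F (halogen, monovalent) → 0 H
  atom 12: C, bond orders sum to 2 (valence 4) → 2 H
  atom 13: C, bond orders sum to 3 (valence 4) → 1 H
  atom 14: C, bond orders sum to 3 (valence 4) → 1 H
  atom 15: O, bond orders sum to 2 (valence 2) → 0 H
  atom 16: C, bond orders sum to 2 (valence 4) → 2 H
  atom 17: C, bond orders sum to 3 (valence 4) → 1 H
  atom 18: C, bond orders sum to 3 (valence 4) → 1 H
  atom 19: C, bond orders sum to 2 (valence 4) → 2 H
  atom 20: C, bond orders sum to 1 (valence 4) → 3 H
Totals → C:15, H:23, F:3, O:2.
In Hill order: C15H23F3O2.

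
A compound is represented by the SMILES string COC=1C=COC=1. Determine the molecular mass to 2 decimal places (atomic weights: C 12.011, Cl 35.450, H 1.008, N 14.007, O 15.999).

98.10 g/mol

First, the molecular formula is C5H6O2 (counting implicit H from valence).
  C: 5 × 12.011 = 60.055
  H: 6 × 1.008 = 6.048
  O: 2 × 15.999 = 31.998
Sum: 5×12.011 + 6×1.008 + 2×15.999 = 98.101 → 98.10 g/mol.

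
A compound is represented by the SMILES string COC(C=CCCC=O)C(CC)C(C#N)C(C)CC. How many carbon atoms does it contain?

16

Count every carbon token in the SMILES (each C, including those in ring-closure positions and inside branches).
Carbon count: 16.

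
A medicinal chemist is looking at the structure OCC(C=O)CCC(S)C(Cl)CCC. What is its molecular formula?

Walk through each heavy atom and fill implicit hydrogens from standard valence (C 4, N 3, O 2, S 2, halogen 1):
  atom 1: O, bond orders sum to 1 (valence 2) → 1 H
  atom 2: C, bond orders sum to 2 (valence 4) → 2 H
  atom 3: C, bond orders sum to 3 (valence 4) → 1 H
  atom 4: C, bond orders sum to 3 (valence 4) → 1 H
  atom 5: O, bond orders sum to 2 (valence 2) → 0 H
  atom 6: C, bond orders sum to 2 (valence 4) → 2 H
  atom 7: C, bond orders sum to 2 (valence 4) → 2 H
  atom 8: C, bond orders sum to 3 (valence 4) → 1 H
  atom 9: S, bond orders sum to 1 (valence 2) → 1 H
  atom 10: C, bond orders sum to 3 (valence 4) → 1 H
  atom 11: Cl (halogen, monovalent) → 0 H
  atom 12: C, bond orders sum to 2 (valence 4) → 2 H
  atom 13: C, bond orders sum to 2 (valence 4) → 2 H
  atom 14: C, bond orders sum to 1 (valence 4) → 3 H
Totals → C:10, H:19, Cl:1, O:2, S:1.

C10H19ClO2S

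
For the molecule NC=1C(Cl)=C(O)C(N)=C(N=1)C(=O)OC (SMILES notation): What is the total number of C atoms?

Count every carbon token in the SMILES (each C, including those in ring-closure positions and inside branches).
Carbon count: 7.

7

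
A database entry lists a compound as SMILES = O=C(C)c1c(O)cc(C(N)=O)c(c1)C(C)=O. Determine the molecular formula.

Walk through each heavy atom and fill implicit hydrogens from standard valence (C 4, N 3, O 2, S 2, halogen 1); for lowercase aromatic atoms, an aromatic c carries 1 H when it has two neighbours and 0 H with three, and aromatic n carries 0 H:
  atom 1: O, bond orders sum to 2 (valence 2) → 0 H
  atom 2: C, bond orders sum to 4 (valence 4) → 0 H
  atom 3: C, bond orders sum to 1 (valence 4) → 3 H
  atom 4: aromatic c, 3 neighbours → 0 H
  atom 5: aromatic c, 3 neighbours → 0 H
  atom 6: O, bond orders sum to 1 (valence 2) → 1 H
  atom 7: aromatic c, 2 neighbours → 1 H
  atom 8: aromatic c, 3 neighbours → 0 H
  atom 9: C, bond orders sum to 4 (valence 4) → 0 H
  atom 10: N, bond orders sum to 1 (valence 3) → 2 H
  atom 11: O, bond orders sum to 2 (valence 2) → 0 H
  atom 12: aromatic c, 3 neighbours → 0 H
  atom 13: aromatic c, 2 neighbours → 1 H
  atom 14: C, bond orders sum to 4 (valence 4) → 0 H
  atom 15: C, bond orders sum to 1 (valence 4) → 3 H
  atom 16: O, bond orders sum to 2 (valence 2) → 0 H
Totals → C:11, H:11, N:1, O:4.
In Hill order: C11H11NO4.

C11H11NO4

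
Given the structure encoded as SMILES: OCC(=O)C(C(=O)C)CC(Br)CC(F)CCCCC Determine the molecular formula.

Walk through each heavy atom and fill implicit hydrogens from standard valence (C 4, N 3, O 2, S 2, halogen 1):
  atom 1: O, bond orders sum to 1 (valence 2) → 1 H
  atom 2: C, bond orders sum to 2 (valence 4) → 2 H
  atom 3: C, bond orders sum to 4 (valence 4) → 0 H
  atom 4: O, bond orders sum to 2 (valence 2) → 0 H
  atom 5: C, bond orders sum to 3 (valence 4) → 1 H
  atom 6: C, bond orders sum to 4 (valence 4) → 0 H
  atom 7: O, bond orders sum to 2 (valence 2) → 0 H
  atom 8: C, bond orders sum to 1 (valence 4) → 3 H
  atom 9: C, bond orders sum to 2 (valence 4) → 2 H
  atom 10: C, bond orders sum to 3 (valence 4) → 1 H
  atom 11: Br (halogen, monovalent) → 0 H
  atom 12: C, bond orders sum to 2 (valence 4) → 2 H
  atom 13: C, bond orders sum to 3 (valence 4) → 1 H
  atom 14: F (halogen, monovalent) → 0 H
  atom 15: C, bond orders sum to 2 (valence 4) → 2 H
  atom 16: C, bond orders sum to 2 (valence 4) → 2 H
  atom 17: C, bond orders sum to 2 (valence 4) → 2 H
  atom 18: C, bond orders sum to 2 (valence 4) → 2 H
  atom 19: C, bond orders sum to 1 (valence 4) → 3 H
Totals → C:14, H:24, Br:1, F:1, O:3.
In Hill order: C14H24BrFO3.

C14H24BrFO3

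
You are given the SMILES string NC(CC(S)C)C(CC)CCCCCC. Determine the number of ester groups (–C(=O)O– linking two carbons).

0

Scan the SMILES for the ester motif — none present.
Groups that are present: 1 primary amine, 1 thiol.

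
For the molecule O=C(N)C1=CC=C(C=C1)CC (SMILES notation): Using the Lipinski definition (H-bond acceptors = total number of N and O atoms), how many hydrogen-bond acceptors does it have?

2

N atoms: 1; O atoms: 1.
Lipinski HBA = 1 + 1 = 2.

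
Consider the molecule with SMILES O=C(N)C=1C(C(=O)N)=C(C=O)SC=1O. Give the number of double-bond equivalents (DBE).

Molecular formula: C7H6N2O4S.
DoU = (2C + 2 + N − H − X) / 2, where X is the halogen count and O/S are ignored.
    = (2·7 + 2 + 2 − 6 − 0) / 2 = 12 / 2 = 6.

6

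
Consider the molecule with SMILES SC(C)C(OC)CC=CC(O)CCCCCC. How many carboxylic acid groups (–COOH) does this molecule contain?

0

Scan the SMILES for the carboxylic acid motif — none present.
Groups that are present: 1 alkene, 1 ether, 1 hydroxyl, 1 thiol.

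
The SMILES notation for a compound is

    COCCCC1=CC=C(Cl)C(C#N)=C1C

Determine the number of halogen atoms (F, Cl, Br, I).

1

Halogen atoms appear at heavy-atom position 10 (1×Cl).
Other groups present: 1 ether, 1 nitrile.
Halogen count: 1.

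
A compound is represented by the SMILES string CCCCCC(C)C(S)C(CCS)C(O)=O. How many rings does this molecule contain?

0

In SMILES, each pair of matching ring-closure digits denotes one ring-closing bond; the number of such bonds equals the number of independent rings.
Ring-closure bonds here: 0.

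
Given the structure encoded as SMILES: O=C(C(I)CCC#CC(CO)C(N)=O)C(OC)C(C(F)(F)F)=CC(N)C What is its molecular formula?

Walk through each heavy atom and fill implicit hydrogens from standard valence (C 4, N 3, O 2, S 2, halogen 1):
  atom 1: O, bond orders sum to 2 (valence 2) → 0 H
  atom 2: C, bond orders sum to 4 (valence 4) → 0 H
  atom 3: C, bond orders sum to 3 (valence 4) → 1 H
  atom 4: I (halogen, monovalent) → 0 H
  atom 5: C, bond orders sum to 2 (valence 4) → 2 H
  atom 6: C, bond orders sum to 2 (valence 4) → 2 H
  atom 7: C, bond orders sum to 4 (valence 4) → 0 H
  atom 8: C, bond orders sum to 4 (valence 4) → 0 H
  atom 9: C, bond orders sum to 3 (valence 4) → 1 H
  atom 10: C, bond orders sum to 2 (valence 4) → 2 H
  atom 11: O, bond orders sum to 1 (valence 2) → 1 H
  atom 12: C, bond orders sum to 4 (valence 4) → 0 H
  atom 13: N, bond orders sum to 1 (valence 3) → 2 H
  atom 14: O, bond orders sum to 2 (valence 2) → 0 H
  atom 15: C, bond orders sum to 3 (valence 4) → 1 H
  atom 16: O, bond orders sum to 2 (valence 2) → 0 H
  atom 17: C, bond orders sum to 1 (valence 4) → 3 H
  atom 18: C, bond orders sum to 4 (valence 4) → 0 H
  atom 19: C, bond orders sum to 4 (valence 4) → 0 H
  atom 20: F (halogen, monovalent) → 0 H
  atom 21: F (halogen, monovalent) → 0 H
  atom 22: F (halogen, monovalent) → 0 H
  atom 23: C, bond orders sum to 3 (valence 4) → 1 H
  atom 24: C, bond orders sum to 3 (valence 4) → 1 H
  atom 25: N, bond orders sum to 1 (valence 3) → 2 H
  atom 26: C, bond orders sum to 1 (valence 4) → 3 H
Totals → C:16, H:22, F:3, I:1, N:2, O:4.
In Hill order: C16H22F3IN2O4.

C16H22F3IN2O4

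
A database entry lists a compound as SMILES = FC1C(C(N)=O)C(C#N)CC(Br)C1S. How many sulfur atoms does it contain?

Scan the SMILES for S atoms (remember two-letter symbols like Cl and Br are single atoms).
Sulfur count: 1.

1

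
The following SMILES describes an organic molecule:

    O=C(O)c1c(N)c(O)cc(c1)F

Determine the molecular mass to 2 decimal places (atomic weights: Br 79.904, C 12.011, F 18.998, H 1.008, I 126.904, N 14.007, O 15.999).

First, the molecular formula is C7H6FNO3 (counting implicit H from valence).
  C: 7 × 12.011 = 84.077
  F: 1 × 18.998 = 18.998
  H: 6 × 1.008 = 6.048
  N: 1 × 14.007 = 14.007
  O: 3 × 15.999 = 47.997
Sum: 7×12.011 + 1×18.998 + 6×1.008 + 1×14.007 + 3×15.999 = 171.127 → 171.13 g/mol.

171.13 g/mol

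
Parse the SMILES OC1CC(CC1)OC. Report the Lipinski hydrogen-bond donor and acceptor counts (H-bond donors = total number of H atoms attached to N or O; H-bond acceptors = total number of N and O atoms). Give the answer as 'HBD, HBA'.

1, 2

Donors: find every N or O and count the H atoms it carries.
  atom 1 (O): bond orders sum to 1 → 1 H
  atom 7 (O): bond orders sum to 2 → 0 H
Lipinski HBD = 1.
Acceptors: N atoms = 0, O atoms = 2 → HBA = 2.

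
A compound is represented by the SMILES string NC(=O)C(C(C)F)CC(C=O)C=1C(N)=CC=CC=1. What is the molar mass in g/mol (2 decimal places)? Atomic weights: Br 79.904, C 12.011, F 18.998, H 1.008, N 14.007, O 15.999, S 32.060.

252.29 g/mol

First, the molecular formula is C13H17FN2O2 (counting implicit H from valence).
  C: 13 × 12.011 = 156.143
  F: 1 × 18.998 = 18.998
  H: 17 × 1.008 = 17.136
  N: 2 × 14.007 = 28.014
  O: 2 × 15.999 = 31.998
Sum: 13×12.011 + 1×18.998 + 17×1.008 + 2×14.007 + 2×15.999 = 252.289 → 252.29 g/mol.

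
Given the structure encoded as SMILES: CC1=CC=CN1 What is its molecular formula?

C5H7N

Walk through each heavy atom and fill implicit hydrogens from standard valence (C 4, N 3, O 2, S 2, halogen 1):
  atom 1: C, bond orders sum to 1 (valence 4) → 3 H
  atom 2: C, bond orders sum to 4 (valence 4) → 0 H
  atom 3: C, bond orders sum to 3 (valence 4) → 1 H
  atom 4: C, bond orders sum to 3 (valence 4) → 1 H
  atom 5: C, bond orders sum to 3 (valence 4) → 1 H
  atom 6: N, bond orders sum to 2 (valence 3) → 1 H
Totals → C:5, H:7, N:1.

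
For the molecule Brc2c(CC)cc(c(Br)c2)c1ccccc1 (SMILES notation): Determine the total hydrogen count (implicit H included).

12

Walk through each heavy atom and fill implicit hydrogens from standard valence (C 4, N 3, O 2, S 2, halogen 1); for lowercase aromatic atoms, an aromatic c carries 1 H when it has two neighbours and 0 H with three, and aromatic n carries 0 H:
  atom 1: Br (halogen, monovalent) → 0 H
  atom 2: aromatic c, 3 neighbours → 0 H
  atom 3: aromatic c, 3 neighbours → 0 H
  atom 4: C, bond orders sum to 2 (valence 4) → 2 H
  atom 5: C, bond orders sum to 1 (valence 4) → 3 H
  atom 6: aromatic c, 2 neighbours → 1 H
  atom 7: aromatic c, 3 neighbours → 0 H
  atom 8: aromatic c, 3 neighbours → 0 H
  atom 9: Br (halogen, monovalent) → 0 H
  atom 10: aromatic c, 2 neighbours → 1 H
  atom 11: aromatic c, 3 neighbours → 0 H
  atom 12: aromatic c, 2 neighbours → 1 H
  atom 13: aromatic c, 2 neighbours → 1 H
  atom 14: aromatic c, 2 neighbours → 1 H
  atom 15: aromatic c, 2 neighbours → 1 H
  atom 16: aromatic c, 2 neighbours → 1 H
Total hydrogens: 12.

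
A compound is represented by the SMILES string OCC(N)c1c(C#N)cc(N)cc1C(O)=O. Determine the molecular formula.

Walk through each heavy atom and fill implicit hydrogens from standard valence (C 4, N 3, O 2, S 2, halogen 1); for lowercase aromatic atoms, an aromatic c carries 1 H when it has two neighbours and 0 H with three, and aromatic n carries 0 H:
  atom 1: O, bond orders sum to 1 (valence 2) → 1 H
  atom 2: C, bond orders sum to 2 (valence 4) → 2 H
  atom 3: C, bond orders sum to 3 (valence 4) → 1 H
  atom 4: N, bond orders sum to 1 (valence 3) → 2 H
  atom 5: aromatic c, 3 neighbours → 0 H
  atom 6: aromatic c, 3 neighbours → 0 H
  atom 7: C, bond orders sum to 4 (valence 4) → 0 H
  atom 8: N, bond orders sum to 3 (valence 3) → 0 H
  atom 9: aromatic c, 2 neighbours → 1 H
  atom 10: aromatic c, 3 neighbours → 0 H
  atom 11: N, bond orders sum to 1 (valence 3) → 2 H
  atom 12: aromatic c, 2 neighbours → 1 H
  atom 13: aromatic c, 3 neighbours → 0 H
  atom 14: C, bond orders sum to 4 (valence 4) → 0 H
  atom 15: O, bond orders sum to 1 (valence 2) → 1 H
  atom 16: O, bond orders sum to 2 (valence 2) → 0 H
Totals → C:10, H:11, N:3, O:3.

C10H11N3O3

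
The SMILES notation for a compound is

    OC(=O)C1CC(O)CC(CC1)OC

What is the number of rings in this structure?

In SMILES, each pair of matching ring-closure digits denotes one ring-closing bond; the number of such bonds equals the number of independent rings.
Ring-closure bonds here: 1.

1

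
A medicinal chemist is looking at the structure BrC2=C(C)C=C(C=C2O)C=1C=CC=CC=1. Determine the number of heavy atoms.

Every atom symbol written in the SMILES (organic subset) is one heavy atom; implicit H are not written.
Heavy atoms by element → Br:1, C:13, O:1.
Total: 15.

15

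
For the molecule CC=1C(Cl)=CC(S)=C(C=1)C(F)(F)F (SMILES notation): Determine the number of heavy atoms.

13

Every atom symbol written in the SMILES (organic subset) is one heavy atom; implicit H are not written.
Heavy atoms by element → C:8, Cl:1, F:3, S:1.
Total: 13.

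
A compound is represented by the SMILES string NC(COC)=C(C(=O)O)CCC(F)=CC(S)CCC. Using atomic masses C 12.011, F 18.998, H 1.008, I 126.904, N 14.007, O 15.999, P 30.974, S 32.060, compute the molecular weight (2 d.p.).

291.38 g/mol

First, the molecular formula is C13H22FNO3S (counting implicit H from valence).
  C: 13 × 12.011 = 156.143
  F: 1 × 18.998 = 18.998
  H: 22 × 1.008 = 22.176
  N: 1 × 14.007 = 14.007
  O: 3 × 15.999 = 47.997
  S: 1 × 32.060 = 32.060
Sum: 13×12.011 + 1×18.998 + 22×1.008 + 1×14.007 + 3×15.999 + 1×32.060 = 291.381 → 291.38 g/mol.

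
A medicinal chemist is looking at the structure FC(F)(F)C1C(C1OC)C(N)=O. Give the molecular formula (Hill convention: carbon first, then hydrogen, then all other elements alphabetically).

C6H8F3NO2

Walk through each heavy atom and fill implicit hydrogens from standard valence (C 4, N 3, O 2, S 2, halogen 1):
  atom 1: F (halogen, monovalent) → 0 H
  atom 2: C, bond orders sum to 4 (valence 4) → 0 H
  atom 3: F (halogen, monovalent) → 0 H
  atom 4: F (halogen, monovalent) → 0 H
  atom 5: C, bond orders sum to 3 (valence 4) → 1 H
  atom 6: C, bond orders sum to 3 (valence 4) → 1 H
  atom 7: C, bond orders sum to 3 (valence 4) → 1 H
  atom 8: O, bond orders sum to 2 (valence 2) → 0 H
  atom 9: C, bond orders sum to 1 (valence 4) → 3 H
  atom 10: C, bond orders sum to 4 (valence 4) → 0 H
  atom 11: N, bond orders sum to 1 (valence 3) → 2 H
  atom 12: O, bond orders sum to 2 (valence 2) → 0 H
Totals → C:6, H:8, F:3, N:1, O:2.
In Hill order: C6H8F3NO2.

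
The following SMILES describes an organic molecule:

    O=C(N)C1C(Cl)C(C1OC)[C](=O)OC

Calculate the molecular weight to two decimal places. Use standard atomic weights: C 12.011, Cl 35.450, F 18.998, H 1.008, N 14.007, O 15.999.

First, the molecular formula is C8H12ClNO4 (counting implicit H from valence).
  C: 8 × 12.011 = 96.088
  Cl: 1 × 35.450 = 35.450
  H: 12 × 1.008 = 12.096
  N: 1 × 14.007 = 14.007
  O: 4 × 15.999 = 63.996
Sum: 8×12.011 + 1×35.450 + 12×1.008 + 1×14.007 + 4×15.999 = 221.637 → 221.64 g/mol.

221.64 g/mol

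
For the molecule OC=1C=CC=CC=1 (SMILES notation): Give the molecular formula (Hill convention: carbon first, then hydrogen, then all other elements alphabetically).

C6H6O

Walk through each heavy atom and fill implicit hydrogens from standard valence (C 4, N 3, O 2, S 2, halogen 1):
  atom 1: O, bond orders sum to 1 (valence 2) → 1 H
  atom 2: C, bond orders sum to 4 (valence 4) → 0 H
  atom 3: C, bond orders sum to 3 (valence 4) → 1 H
  atom 4: C, bond orders sum to 3 (valence 4) → 1 H
  atom 5: C, bond orders sum to 3 (valence 4) → 1 H
  atom 6: C, bond orders sum to 3 (valence 4) → 1 H
  atom 7: C, bond orders sum to 3 (valence 4) → 1 H
Totals → C:6, H:6, O:1.
In Hill order: C6H6O.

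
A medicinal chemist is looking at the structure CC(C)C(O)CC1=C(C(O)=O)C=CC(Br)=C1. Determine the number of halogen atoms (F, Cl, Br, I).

Halogen atoms appear at heavy-atom position 15 (1×Br).
Other groups present: 1 carboxylic acid, 1 hydroxyl.
Halogen count: 1.

1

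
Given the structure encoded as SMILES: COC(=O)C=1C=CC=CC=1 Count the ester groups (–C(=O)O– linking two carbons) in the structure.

1

The ester motif appears at heavy-atom position 3 in the SMILES.
Ester count: 1.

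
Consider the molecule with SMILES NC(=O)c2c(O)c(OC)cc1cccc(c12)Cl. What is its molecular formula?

C12H10ClNO3

Walk through each heavy atom and fill implicit hydrogens from standard valence (C 4, N 3, O 2, S 2, halogen 1); for lowercase aromatic atoms, an aromatic c carries 1 H when it has two neighbours and 0 H with three, and aromatic n carries 0 H:
  atom 1: N, bond orders sum to 1 (valence 3) → 2 H
  atom 2: C, bond orders sum to 4 (valence 4) → 0 H
  atom 3: O, bond orders sum to 2 (valence 2) → 0 H
  atom 4: aromatic c, 3 neighbours → 0 H
  atom 5: aromatic c, 3 neighbours → 0 H
  atom 6: O, bond orders sum to 1 (valence 2) → 1 H
  atom 7: aromatic c, 3 neighbours → 0 H
  atom 8: O, bond orders sum to 2 (valence 2) → 0 H
  atom 9: C, bond orders sum to 1 (valence 4) → 3 H
  atom 10: aromatic c, 2 neighbours → 1 H
  atom 11: aromatic c, 3 neighbours → 0 H
  atom 12: aromatic c, 2 neighbours → 1 H
  atom 13: aromatic c, 2 neighbours → 1 H
  atom 14: aromatic c, 2 neighbours → 1 H
  atom 15: aromatic c, 3 neighbours → 0 H
  atom 16: aromatic c, 3 neighbours → 0 H
  atom 17: Cl (halogen, monovalent) → 0 H
Totals → C:12, H:10, Cl:1, N:1, O:3.
In Hill order: C12H10ClNO3.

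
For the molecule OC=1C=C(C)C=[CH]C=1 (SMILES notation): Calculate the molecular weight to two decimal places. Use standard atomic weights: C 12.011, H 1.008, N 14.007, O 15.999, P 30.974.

First, the molecular formula is C7H8O (counting implicit H from valence).
  C: 7 × 12.011 = 84.077
  H: 8 × 1.008 = 8.064
  O: 1 × 15.999 = 15.999
Sum: 7×12.011 + 8×1.008 + 1×15.999 = 108.140 → 108.14 g/mol.

108.14 g/mol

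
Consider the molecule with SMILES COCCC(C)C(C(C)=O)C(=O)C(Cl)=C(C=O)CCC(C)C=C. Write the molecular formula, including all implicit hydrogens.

C18H27ClO4

Walk through each heavy atom and fill implicit hydrogens from standard valence (C 4, N 3, O 2, S 2, halogen 1):
  atom 1: C, bond orders sum to 1 (valence 4) → 3 H
  atom 2: O, bond orders sum to 2 (valence 2) → 0 H
  atom 3: C, bond orders sum to 2 (valence 4) → 2 H
  atom 4: C, bond orders sum to 2 (valence 4) → 2 H
  atom 5: C, bond orders sum to 3 (valence 4) → 1 H
  atom 6: C, bond orders sum to 1 (valence 4) → 3 H
  atom 7: C, bond orders sum to 3 (valence 4) → 1 H
  atom 8: C, bond orders sum to 4 (valence 4) → 0 H
  atom 9: C, bond orders sum to 1 (valence 4) → 3 H
  atom 10: O, bond orders sum to 2 (valence 2) → 0 H
  atom 11: C, bond orders sum to 4 (valence 4) → 0 H
  atom 12: O, bond orders sum to 2 (valence 2) → 0 H
  atom 13: C, bond orders sum to 4 (valence 4) → 0 H
  atom 14: Cl (halogen, monovalent) → 0 H
  atom 15: C, bond orders sum to 4 (valence 4) → 0 H
  atom 16: C, bond orders sum to 3 (valence 4) → 1 H
  atom 17: O, bond orders sum to 2 (valence 2) → 0 H
  atom 18: C, bond orders sum to 2 (valence 4) → 2 H
  atom 19: C, bond orders sum to 2 (valence 4) → 2 H
  atom 20: C, bond orders sum to 3 (valence 4) → 1 H
  atom 21: C, bond orders sum to 1 (valence 4) → 3 H
  atom 22: C, bond orders sum to 3 (valence 4) → 1 H
  atom 23: C, bond orders sum to 2 (valence 4) → 2 H
Totals → C:18, H:27, Cl:1, O:4.
In Hill order: C18H27ClO4.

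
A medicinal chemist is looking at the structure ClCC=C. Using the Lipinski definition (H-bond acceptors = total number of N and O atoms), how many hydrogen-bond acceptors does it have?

N atoms: 0; O atoms: 0.
Lipinski HBA = 0 + 0 = 0.

0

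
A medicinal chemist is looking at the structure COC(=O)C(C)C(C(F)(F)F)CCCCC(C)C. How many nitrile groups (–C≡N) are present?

Scan the SMILES for the nitrile motif — none present.
Groups that are present: 1 ester.

0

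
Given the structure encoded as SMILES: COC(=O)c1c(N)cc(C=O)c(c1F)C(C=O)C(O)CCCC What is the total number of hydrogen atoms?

20

Walk through each heavy atom and fill implicit hydrogens from standard valence (C 4, N 3, O 2, S 2, halogen 1); for lowercase aromatic atoms, an aromatic c carries 1 H when it has two neighbours and 0 H with three, and aromatic n carries 0 H:
  atom 1: C, bond orders sum to 1 (valence 4) → 3 H
  atom 2: O, bond orders sum to 2 (valence 2) → 0 H
  atom 3: C, bond orders sum to 4 (valence 4) → 0 H
  atom 4: O, bond orders sum to 2 (valence 2) → 0 H
  atom 5: aromatic c, 3 neighbours → 0 H
  atom 6: aromatic c, 3 neighbours → 0 H
  atom 7: N, bond orders sum to 1 (valence 3) → 2 H
  atom 8: aromatic c, 2 neighbours → 1 H
  atom 9: aromatic c, 3 neighbours → 0 H
  atom 10: C, bond orders sum to 3 (valence 4) → 1 H
  atom 11: O, bond orders sum to 2 (valence 2) → 0 H
  atom 12: aromatic c, 3 neighbours → 0 H
  atom 13: aromatic c, 3 neighbours → 0 H
  atom 14: F (halogen, monovalent) → 0 H
  atom 15: C, bond orders sum to 3 (valence 4) → 1 H
  atom 16: C, bond orders sum to 3 (valence 4) → 1 H
  atom 17: O, bond orders sum to 2 (valence 2) → 0 H
  atom 18: C, bond orders sum to 3 (valence 4) → 1 H
  atom 19: O, bond orders sum to 1 (valence 2) → 1 H
  atom 20: C, bond orders sum to 2 (valence 4) → 2 H
  atom 21: C, bond orders sum to 2 (valence 4) → 2 H
  atom 22: C, bond orders sum to 2 (valence 4) → 2 H
  atom 23: C, bond orders sum to 1 (valence 4) → 3 H
Total hydrogens: 20.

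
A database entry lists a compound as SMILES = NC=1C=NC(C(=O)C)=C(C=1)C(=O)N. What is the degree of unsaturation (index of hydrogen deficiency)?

Degree of unsaturation = (number of rings) + (number of π bonds).
Ring closures in the SMILES: 1.
π bonds: 5 double bonds (each 1 DoU) → 5 DoU from unsaturation.
Total DoU = 1 + 5 = 6.

6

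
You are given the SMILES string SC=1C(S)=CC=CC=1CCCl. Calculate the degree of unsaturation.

4

Molecular formula: C8H9ClS2.
DoU = (2C + 2 + N − H − X) / 2, where X is the halogen count and O/S are ignored.
    = (2·8 + 2 + 0 − 9 − 1) / 2 = 8 / 2 = 4.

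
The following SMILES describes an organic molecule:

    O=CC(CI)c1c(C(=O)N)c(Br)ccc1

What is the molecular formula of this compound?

C10H9BrINO2

Walk through each heavy atom and fill implicit hydrogens from standard valence (C 4, N 3, O 2, S 2, halogen 1); for lowercase aromatic atoms, an aromatic c carries 1 H when it has two neighbours and 0 H with three, and aromatic n carries 0 H:
  atom 1: O, bond orders sum to 2 (valence 2) → 0 H
  atom 2: C, bond orders sum to 3 (valence 4) → 1 H
  atom 3: C, bond orders sum to 3 (valence 4) → 1 H
  atom 4: C, bond orders sum to 2 (valence 4) → 2 H
  atom 5: I (halogen, monovalent) → 0 H
  atom 6: aromatic c, 3 neighbours → 0 H
  atom 7: aromatic c, 3 neighbours → 0 H
  atom 8: C, bond orders sum to 4 (valence 4) → 0 H
  atom 9: O, bond orders sum to 2 (valence 2) → 0 H
  atom 10: N, bond orders sum to 1 (valence 3) → 2 H
  atom 11: aromatic c, 3 neighbours → 0 H
  atom 12: Br (halogen, monovalent) → 0 H
  atom 13: aromatic c, 2 neighbours → 1 H
  atom 14: aromatic c, 2 neighbours → 1 H
  atom 15: aromatic c, 2 neighbours → 1 H
Totals → C:10, H:9, Br:1, I:1, N:1, O:2.
In Hill order: C10H9BrINO2.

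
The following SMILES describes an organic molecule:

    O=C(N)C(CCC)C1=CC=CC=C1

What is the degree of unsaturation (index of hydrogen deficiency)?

5

Molecular formula: C11H15NO.
DoU = (2C + 2 + N − H − X) / 2, where X is the halogen count and O/S are ignored.
    = (2·11 + 2 + 1 − 15 − 0) / 2 = 10 / 2 = 5.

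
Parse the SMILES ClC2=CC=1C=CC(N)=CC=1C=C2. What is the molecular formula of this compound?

Walk through each heavy atom and fill implicit hydrogens from standard valence (C 4, N 3, O 2, S 2, halogen 1):
  atom 1: Cl (halogen, monovalent) → 0 H
  atom 2: C, bond orders sum to 4 (valence 4) → 0 H
  atom 3: C, bond orders sum to 3 (valence 4) → 1 H
  atom 4: C, bond orders sum to 4 (valence 4) → 0 H
  atom 5: C, bond orders sum to 3 (valence 4) → 1 H
  atom 6: C, bond orders sum to 3 (valence 4) → 1 H
  atom 7: C, bond orders sum to 4 (valence 4) → 0 H
  atom 8: N, bond orders sum to 1 (valence 3) → 2 H
  atom 9: C, bond orders sum to 3 (valence 4) → 1 H
  atom 10: C, bond orders sum to 4 (valence 4) → 0 H
  atom 11: C, bond orders sum to 3 (valence 4) → 1 H
  atom 12: C, bond orders sum to 3 (valence 4) → 1 H
Totals → C:10, H:8, Cl:1, N:1.
In Hill order: C10H8ClN.

C10H8ClN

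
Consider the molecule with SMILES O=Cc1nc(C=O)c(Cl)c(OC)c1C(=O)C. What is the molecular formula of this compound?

Walk through each heavy atom and fill implicit hydrogens from standard valence (C 4, N 3, O 2, S 2, halogen 1); for lowercase aromatic atoms, an aromatic c carries 1 H when it has two neighbours and 0 H with three, and aromatic n carries 0 H:
  atom 1: O, bond orders sum to 2 (valence 2) → 0 H
  atom 2: C, bond orders sum to 3 (valence 4) → 1 H
  atom 3: aromatic c, 3 neighbours → 0 H
  atom 4: aromatic n, 2 neighbours → 0 H
  atom 5: aromatic c, 3 neighbours → 0 H
  atom 6: C, bond orders sum to 3 (valence 4) → 1 H
  atom 7: O, bond orders sum to 2 (valence 2) → 0 H
  atom 8: aromatic c, 3 neighbours → 0 H
  atom 9: Cl (halogen, monovalent) → 0 H
  atom 10: aromatic c, 3 neighbours → 0 H
  atom 11: O, bond orders sum to 2 (valence 2) → 0 H
  atom 12: C, bond orders sum to 1 (valence 4) → 3 H
  atom 13: aromatic c, 3 neighbours → 0 H
  atom 14: C, bond orders sum to 4 (valence 4) → 0 H
  atom 15: O, bond orders sum to 2 (valence 2) → 0 H
  atom 16: C, bond orders sum to 1 (valence 4) → 3 H
Totals → C:10, H:8, Cl:1, N:1, O:4.
In Hill order: C10H8ClNO4.

C10H8ClNO4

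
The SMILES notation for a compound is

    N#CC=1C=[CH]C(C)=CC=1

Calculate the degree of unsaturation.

6

Degree of unsaturation = (number of rings) + (number of π bonds).
Ring closures in the SMILES: 1.
π bonds: 3 double bonds (each 1 DoU), 1 triple bond (each 2 DoU) → 5 DoU from unsaturation.
Total DoU = 1 + 5 = 6.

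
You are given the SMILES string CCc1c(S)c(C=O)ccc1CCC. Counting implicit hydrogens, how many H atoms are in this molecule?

16

Walk through each heavy atom and fill implicit hydrogens from standard valence (C 4, N 3, O 2, S 2, halogen 1); for lowercase aromatic atoms, an aromatic c carries 1 H when it has two neighbours and 0 H with three, and aromatic n carries 0 H:
  atom 1: C, bond orders sum to 1 (valence 4) → 3 H
  atom 2: C, bond orders sum to 2 (valence 4) → 2 H
  atom 3: aromatic c, 3 neighbours → 0 H
  atom 4: aromatic c, 3 neighbours → 0 H
  atom 5: S, bond orders sum to 1 (valence 2) → 1 H
  atom 6: aromatic c, 3 neighbours → 0 H
  atom 7: C, bond orders sum to 3 (valence 4) → 1 H
  atom 8: O, bond orders sum to 2 (valence 2) → 0 H
  atom 9: aromatic c, 2 neighbours → 1 H
  atom 10: aromatic c, 2 neighbours → 1 H
  atom 11: aromatic c, 3 neighbours → 0 H
  atom 12: C, bond orders sum to 2 (valence 4) → 2 H
  atom 13: C, bond orders sum to 2 (valence 4) → 2 H
  atom 14: C, bond orders sum to 1 (valence 4) → 3 H
Total hydrogens: 16.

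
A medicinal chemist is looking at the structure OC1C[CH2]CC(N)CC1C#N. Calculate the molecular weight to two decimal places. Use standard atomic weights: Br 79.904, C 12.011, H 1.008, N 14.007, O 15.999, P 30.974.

154.21 g/mol

First, the molecular formula is C8H14N2O (counting implicit H from valence).
  C: 8 × 12.011 = 96.088
  H: 14 × 1.008 = 14.112
  N: 2 × 14.007 = 28.014
  O: 1 × 15.999 = 15.999
Sum: 8×12.011 + 14×1.008 + 2×14.007 + 1×15.999 = 154.213 → 154.21 g/mol.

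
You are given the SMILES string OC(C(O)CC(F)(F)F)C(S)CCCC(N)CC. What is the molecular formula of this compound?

Walk through each heavy atom and fill implicit hydrogens from standard valence (C 4, N 3, O 2, S 2, halogen 1):
  atom 1: O, bond orders sum to 1 (valence 2) → 1 H
  atom 2: C, bond orders sum to 3 (valence 4) → 1 H
  atom 3: C, bond orders sum to 3 (valence 4) → 1 H
  atom 4: O, bond orders sum to 1 (valence 2) → 1 H
  atom 5: C, bond orders sum to 2 (valence 4) → 2 H
  atom 6: C, bond orders sum to 4 (valence 4) → 0 H
  atom 7: F (halogen, monovalent) → 0 H
  atom 8: F (halogen, monovalent) → 0 H
  atom 9: F (halogen, monovalent) → 0 H
  atom 10: C, bond orders sum to 3 (valence 4) → 1 H
  atom 11: S, bond orders sum to 1 (valence 2) → 1 H
  atom 12: C, bond orders sum to 2 (valence 4) → 2 H
  atom 13: C, bond orders sum to 2 (valence 4) → 2 H
  atom 14: C, bond orders sum to 2 (valence 4) → 2 H
  atom 15: C, bond orders sum to 3 (valence 4) → 1 H
  atom 16: N, bond orders sum to 1 (valence 3) → 2 H
  atom 17: C, bond orders sum to 2 (valence 4) → 2 H
  atom 18: C, bond orders sum to 1 (valence 4) → 3 H
Totals → C:11, H:22, F:3, N:1, O:2, S:1.

C11H22F3NO2S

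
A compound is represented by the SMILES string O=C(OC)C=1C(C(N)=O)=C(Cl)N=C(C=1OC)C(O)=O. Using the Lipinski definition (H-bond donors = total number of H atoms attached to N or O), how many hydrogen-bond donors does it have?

Donors: find every N or O and count the H atoms it carries.
  atom 1 (O): bond orders sum to 2 → 0 H
  atom 3 (O): bond orders sum to 2 → 0 H
  atom 8 (N): bond orders sum to 1 → 2 H
  atom 9 (O): bond orders sum to 2 → 0 H
  atom 12 (N): bond orders sum to 3 → 0 H
  atom 15 (O): bond orders sum to 2 → 0 H
  atom 18 (O): bond orders sum to 1 → 1 H
  atom 19 (O): bond orders sum to 2 → 0 H
Lipinski HBD = 3.

3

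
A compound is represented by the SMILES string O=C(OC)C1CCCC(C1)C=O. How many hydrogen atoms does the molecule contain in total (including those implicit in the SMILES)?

14

Walk through each heavy atom and fill implicit hydrogens from standard valence (C 4, N 3, O 2, S 2, halogen 1):
  atom 1: O, bond orders sum to 2 (valence 2) → 0 H
  atom 2: C, bond orders sum to 4 (valence 4) → 0 H
  atom 3: O, bond orders sum to 2 (valence 2) → 0 H
  atom 4: C, bond orders sum to 1 (valence 4) → 3 H
  atom 5: C, bond orders sum to 3 (valence 4) → 1 H
  atom 6: C, bond orders sum to 2 (valence 4) → 2 H
  atom 7: C, bond orders sum to 2 (valence 4) → 2 H
  atom 8: C, bond orders sum to 2 (valence 4) → 2 H
  atom 9: C, bond orders sum to 3 (valence 4) → 1 H
  atom 10: C, bond orders sum to 2 (valence 4) → 2 H
  atom 11: C, bond orders sum to 3 (valence 4) → 1 H
  atom 12: O, bond orders sum to 2 (valence 2) → 0 H
Total hydrogens: 14.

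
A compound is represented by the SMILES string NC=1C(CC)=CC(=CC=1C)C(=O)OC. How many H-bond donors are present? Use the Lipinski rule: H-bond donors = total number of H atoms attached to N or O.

2

Donors: find every N or O and count the H atoms it carries.
  atom 1 (N): bond orders sum to 1 → 2 H
  atom 12 (O): bond orders sum to 2 → 0 H
  atom 13 (O): bond orders sum to 2 → 0 H
Lipinski HBD = 2.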